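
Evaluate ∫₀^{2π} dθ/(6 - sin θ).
2*sqrt(35)*pi/35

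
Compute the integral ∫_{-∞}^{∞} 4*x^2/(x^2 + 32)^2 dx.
sqrt(2)*pi/4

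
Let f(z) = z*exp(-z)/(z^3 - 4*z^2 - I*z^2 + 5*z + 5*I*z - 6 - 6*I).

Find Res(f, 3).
Write f(z) = P(z)/Q(z) with P(z) = z*exp(-z) and Q(z) = z^3 - 4*z^2 - I*z^2 + 5*z + 5*I*z - 6 - 6*I.
The denominator factors as Q(z) = (z - 2*I)*(z - 1 + I)*(z - 3), so z = 3 is a simple zero of Q and P is analytic there; z = 3 is therefore a simple pole and
  Res(f, z₀) = P(z₀)/Q'(z₀).

Q'(z) = 3*z^2 - 8*z - 2*I*z + 5 + 5*I, so Q'(3) = 8 - I.
P(3) = 3*exp(-3).

Res(f, 3) = (3*exp(-3))/(8 - I) = (24/65 + 3*I/65)*exp(-3)

Final answer: (24/65 + 3*I/65)*exp(-3)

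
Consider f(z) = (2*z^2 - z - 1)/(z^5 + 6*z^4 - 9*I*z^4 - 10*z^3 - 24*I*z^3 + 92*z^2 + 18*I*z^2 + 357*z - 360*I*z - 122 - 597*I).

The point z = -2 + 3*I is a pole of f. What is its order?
Factor the denominator:
  z^5 + 6*z^4 - 9*I*z^4 - 10*z^3 - 24*I*z^3 + 92*z^2 + 18*I*z^2 + 357*z - 360*I*z - 122 - 597*I = (z + 2 - 3*I)^4*(z - 2 + 3*I)

The numerator P(z) = 2*z^2 - z - 1 has P(-2 + 3*I) = -9 - 27*I ≠ 0, so no factor of (z + 2 - 3*I) cancels.
Near z = -2 + 3*I we can therefore write f(z) = g(z)/(z + 2 - 3*I)^4 with g analytic at -2 + 3*I and g(-2 + 3*I) ≠ 0 (g is the numerator divided by the remaining denominator factors).

Hence z = -2 + 3*I is a pole of order 4.

Final answer: 4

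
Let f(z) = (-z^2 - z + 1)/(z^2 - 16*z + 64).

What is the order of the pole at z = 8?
Factor the denominator:
  z^2 - 16*z + 64 = (z - 8)^2

The numerator P(z) = -z^2 - z + 1 has P(8) = -71 ≠ 0, so no factor of (z - 8) cancels.
Near z = 8 we can therefore write f(z) = g(z)/(z - 8)^2 with g analytic at 8 and g(8) ≠ 0 (g is just the numerator).

Hence z = 8 is a pole of order 2.

Final answer: 2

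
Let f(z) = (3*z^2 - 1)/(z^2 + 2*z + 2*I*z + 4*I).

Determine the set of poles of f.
{-2, -2*I}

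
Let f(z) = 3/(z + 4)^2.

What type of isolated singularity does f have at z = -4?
Write f(z) = g(z)/(z + 4)^2 with g(z) = 3.
g is entire and g(-4) = 3 ≠ 0, so no factor of (z + 4) cancels: the Laurent expansion of f about z = -4 starts at the power -2, i.e. lim_{z→z₀} (z - z₀)^2 f(z) = 3 is finite and nonzero.
So z = -4 is a pole of order 2.

Final answer: pole of order 2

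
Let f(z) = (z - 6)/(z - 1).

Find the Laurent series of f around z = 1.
Put w = z - (1), i.e. z = w + 1. The denominator is w, so it suffices to rewrite the numerator in powers of w.

P(z) = z - 6
P(w + 1) = -5 + w

Dividing each term by w:
  f = -5/w + 1

Substituting back w = z - 1:
  f(z) = -5/(z - 1) + 1

The series is finite because the numerator is a polynomial; the negative powers form the principal part, and the coefficient of 1/(z - 1) gives Res(f, 1) = -5.

Final answer: -5/(z - 1) + 1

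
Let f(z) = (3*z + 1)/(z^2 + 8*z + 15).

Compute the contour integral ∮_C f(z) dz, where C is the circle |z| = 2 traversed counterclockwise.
0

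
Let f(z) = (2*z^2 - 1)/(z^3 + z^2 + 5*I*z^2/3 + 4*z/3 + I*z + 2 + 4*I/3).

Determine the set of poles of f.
The singularities of f are the zeros of the denominator. Factoring,
  z^3 + z^2 + 5*I*z^2/3 + 4*z/3 + I*z + 2 + 4*I/3 = (z + 1 + 2*I/3)*(z - I)*(z + 2*I)
so the candidates are z = -1 - 2*I/3, z = I, z = -2*I.

Check the numerator P(z) = 2*z^2 - 1 at each one:
  P(-1 - 2*I/3) = 1/9 + 8*I/3 ≠ 0, so z = -1 - 2*I/3 is a (simple) pole.
  P(I) = -3 ≠ 0, so z = I is a (simple) pole.
  P(-2*I) = -9 ≠ 0, so z = -2*I is a (simple) pole.

Poles of f: {-1 - 2*I/3, -2*I, I}

Final answer: {-1 - 2*I/3, -2*I, I}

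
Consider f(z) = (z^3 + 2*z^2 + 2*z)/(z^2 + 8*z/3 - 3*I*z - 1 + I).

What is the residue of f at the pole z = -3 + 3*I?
-792/181 - 2016*I/181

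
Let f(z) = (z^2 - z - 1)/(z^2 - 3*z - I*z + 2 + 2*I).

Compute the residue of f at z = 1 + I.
Write f(z) = P(z)/Q(z) with P(z) = z^2 - z - 1 and Q(z) = z^2 - 3*z - I*z + 2 + 2*I.
The denominator factors as Q(z) = (z - 1 - I)*(z - 2), so z = 1 + I is a simple zero of Q and P is analytic there; z = 1 + I is therefore a simple pole and
  Res(f, z₀) = P(z₀)/Q'(z₀).

Q'(z) = 2*z - 3 - I, so Q'(1 + I) = -1 + I.
P(1 + I) = -2 + I.

Res(f, 1 + I) = (-2 + I)/(-1 + I) = 3/2 + I/2

Final answer: 3/2 + I/2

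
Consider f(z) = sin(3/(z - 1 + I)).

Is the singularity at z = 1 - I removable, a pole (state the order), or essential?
Let u = z - 1 + I. Then
  sin(3/u) = Σ_{k≥0} (-1)^k (3)^(2k+1)/((2k+1)!·u^(2k+1)) = 3/u - 9/(2*u^3) + 81/(40*u^5) + ...
which has infinitely many negative powers of u, so sin(3/(z - 1 + I)) has an essential singularity at z = 1 - I.
So the singularity is essential.

Final answer: essential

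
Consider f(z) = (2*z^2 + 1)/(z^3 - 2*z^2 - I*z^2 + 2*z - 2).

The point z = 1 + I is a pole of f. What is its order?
2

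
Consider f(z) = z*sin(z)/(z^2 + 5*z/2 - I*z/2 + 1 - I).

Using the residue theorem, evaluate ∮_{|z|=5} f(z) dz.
By the residue theorem, ∮_C f(z) dz = 2πi · (sum of the residues of f at the poles inside |z| = 5).

The denominator factors as (z + 2)*(z + 1/2 - I/2), so the singularities of f are simple poles at z = -2, z = -1/2 + I/2.
  |-2|² = 4 < 25 = 5², so this pole is inside the contour.
  |-1/2 + I/2|² = 1/2 < 25 = 5², so this pole is inside the contour.

With P(z) = z*sin(z) and Q(z) = z^2 + 5*z/2 - I*z/2 + 1 - I, each pole is simple, so Res(f, z₀) = P(z₀)/Q'(z₀) with Q'(z) = 2*z + 5/2 - I/2.
  Res(f, -2) = P(-2)/Q'(-2) = (2*sin(2))/(-3/2 - I/2) = (-6/5 + 2*I/5)*sin(2)
  Res(f, -1/2 + I/2) = P(-1/2 + I/2)/Q'(-1/2 + I/2) = ((1/2 - I/2)*sin(1/2 - I/2))/(3/2 + I/2) = (1/5 - 2*I/5)*sin(1/2 - I/2)

Sum of residues inside C: (1/5 - 2*I/5)*sin(1/2 - I/2) + (-6/5 + 2*I/5)*sin(2)
∮_C f(z) dz = 2πi · ((1/5 - 2*I/5)*sin(1/2 - I/2) + (-6/5 + 2*I/5)*sin(2)) = pi*(-4/5 - 12*I/5)*sin(2) + pi*(4/5 + 2*I/5)*sin(1/2 - I/2)

Final answer: pi*(-4/5 - 12*I/5)*sin(2) + pi*(4/5 + 2*I/5)*sin(1/2 - I/2)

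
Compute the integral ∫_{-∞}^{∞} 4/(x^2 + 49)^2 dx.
2*pi/343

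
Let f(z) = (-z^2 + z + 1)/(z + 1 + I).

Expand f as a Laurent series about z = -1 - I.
-3*I/(z + 1 + I) + 3 + 2*I - (z + 1 + I)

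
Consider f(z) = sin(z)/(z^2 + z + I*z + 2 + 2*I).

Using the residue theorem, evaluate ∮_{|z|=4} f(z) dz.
By the residue theorem, ∮_C f(z) dz = 2πi · (sum of the residues of f at the poles inside |z| = 4).

The denominator factors as (z + 2*I)*(z + 1 - I), so the singularities of f are simple poles at z = -2*I, z = -1 + I.
  |-2*I|² = 4 < 16 = 4², so this pole is inside the contour.
  |-1 + I|² = 2 < 16 = 4², so this pole is inside the contour.

With P(z) = sin(z) and Q(z) = z^2 + z + I*z + 2 + 2*I, each pole is simple, so Res(f, z₀) = P(z₀)/Q'(z₀) with Q'(z) = 2*z + 1 + I.
  Res(f, -2*I) = P(-2*I)/Q'(-2*I) = (-I*sinh(2))/(1 - 3*I) = (3/10 - I/10)*sinh(2)
  Res(f, -1 + I) = P(-1 + I)/Q'(-1 + I) = (-sin(1 - I))/(-1 + 3*I) = (1/10 + 3*I/10)*sin(1 - I)

Sum of residues inside C: (3/10 - I/10)*sinh(2) + (1/10 + 3*I/10)*sin(1 - I)
∮_C f(z) dz = 2πi · ((3/10 - I/10)*sinh(2) + (1/10 + 3*I/10)*sin(1 - I)) = pi*(-3/5 + I/5)*sin(1 - I) + pi*(1/5 + 3*I/5)*sinh(2)

Final answer: pi*(-3/5 + I/5)*sin(1 - I) + pi*(1/5 + 3*I/5)*sinh(2)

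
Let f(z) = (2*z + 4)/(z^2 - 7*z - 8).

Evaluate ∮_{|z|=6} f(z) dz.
By the residue theorem, ∮_C f(z) dz = 2πi · (sum of the residues of f at the poles inside |z| = 6).

The denominator factors as (z + 1)*(z - 8), so the singularities of f are simple poles at z = -1, z = 8.
  |-1|² = 1 < 36 = 6², so this pole is inside the contour.
  |8|² = 64 > 36 = 6², so this pole is outside the contour.

With P(z) = 2*z + 4 and Q(z) = z^2 - 7*z - 8, each pole is simple, so Res(f, z₀) = P(z₀)/Q'(z₀) with Q'(z) = 2*z - 7.
  Res(f, -1) = P(-1)/Q'(-1) = (2)/(-9) = -2/9

∮_C f(z) dz = 2πi · (-2/9) = -4*I*pi/9

Final answer: -4*I*pi/9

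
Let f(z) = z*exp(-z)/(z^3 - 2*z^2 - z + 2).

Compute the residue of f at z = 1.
Write f(z) = P(z)/Q(z) with P(z) = z*exp(-z) and Q(z) = z^3 - 2*z^2 - z + 2.
The denominator factors as Q(z) = (z - 1)*(z + 1)*(z - 2), so z = 1 is a simple zero of Q and P is analytic there; z = 1 is therefore a simple pole and
  Res(f, z₀) = P(z₀)/Q'(z₀).

Q'(z) = 3*z^2 - 4*z - 1, so Q'(1) = -2.
P(1) = exp(-1).

Res(f, 1) = (exp(-1))/(-2) = -exp(-1)/2

Final answer: -exp(-1)/2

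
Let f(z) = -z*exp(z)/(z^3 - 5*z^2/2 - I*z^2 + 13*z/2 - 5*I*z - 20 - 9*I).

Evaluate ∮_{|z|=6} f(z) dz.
By the residue theorem, ∮_C f(z) dz = 2πi · (sum of the residues of f at the poles inside |z| = 6).

The denominator factors as (z - 3 - 2*I)*(z + 1/2 + 3*I)*(z - 2*I), so the singularities of f are simple poles at z = 3 + 2*I, z = -1/2 - 3*I, z = 2*I.
  |3 + 2*I|² = 13 < 36 = 6², so this pole is inside the contour.
  |-1/2 - 3*I|² = 37/4 < 36 = 6², so this pole is inside the contour.
  |2*I|² = 4 < 36 = 6², so this pole is inside the contour.

With P(z) = -z*exp(z) and Q(z) = z^3 - 5*z^2/2 - I*z^2 + 13*z/2 - 5*I*z - 20 - 9*I, each pole is simple, so Res(f, z₀) = P(z₀)/Q'(z₀) with Q'(z) = 3*z^2 - 5*z - 2*I*z + 13/2 - 5*I.
  Res(f, 3 + 2*I) = P(3 + 2*I)/Q'(3 + 2*I) = ((-3 - 2*I)*exp(3 + 2*I))/(21/2 + 15*I) = (-82/447 + 32*I/447)*exp(3 + 2*I)
  Res(f, -1/2 - 3*I) = P(-1/2 - 3*I)/Q'(-1/2 - 3*I) = ((1/2 + 3*I)*exp(-1/2 - 3*I))/(-93/4 + 20*I) = (774/15049 - 1276*I/15049)*exp(-1/2 - 3*I)
  Res(f, 2*I) = P(2*I)/Q'(2*I) = (-2*I*exp(2*I))/(-3/2 - 15*I) = (40/303 + 4*I/303)*exp(2*I)

Sum of residues inside C: (-82/447 + 32*I/447)*exp(3 + 2*I) + (774/15049 - 1276*I/15049)*exp(-1/2 - 3*I) + (40/303 + 4*I/303)*exp(2*I)
∮_C f(z) dz = 2πi · ((-82/447 + 32*I/447)*exp(3 + 2*I) + (774/15049 - 1276*I/15049)*exp(-1/2 - 3*I) + (40/303 + 4*I/303)*exp(2*I)) = pi*(-8/303 + 80*I/303)*exp(2*I) + pi*(2552/15049 + 1548*I/15049)*exp(-1/2 - 3*I) + pi*(-64/447 - 164*I/447)*exp(3 + 2*I)

Final answer: pi*(-8/303 + 80*I/303)*exp(2*I) + pi*(2552/15049 + 1548*I/15049)*exp(-1/2 - 3*I) + pi*(-64/447 - 164*I/447)*exp(3 + 2*I)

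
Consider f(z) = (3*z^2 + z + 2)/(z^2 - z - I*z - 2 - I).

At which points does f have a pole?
{-1, 2 + I}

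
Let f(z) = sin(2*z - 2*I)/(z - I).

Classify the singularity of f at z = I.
Let u = z - I. The argument of sin is 2*z - 2*I = 2u, so
  f = sin(2u)/u = ((2u) - (2u)^3/6 + ...)/u = 2 - (4/3)*u^2 + ...
The Laurent expansion about u = 0 has no negative powers; equivalently lim_{z→I} f(z) = 2 exists and is finite.
So the singularity is removable.

Final answer: removable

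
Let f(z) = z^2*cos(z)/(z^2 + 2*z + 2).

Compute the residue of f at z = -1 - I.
-cos(1 + I)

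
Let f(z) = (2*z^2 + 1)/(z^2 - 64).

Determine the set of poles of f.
The singularities of f are the zeros of the denominator. Factoring,
  z^2 - 64 = (z + 8)*(z - 8)
so the candidates are z = -8, z = 8.

Check the numerator P(z) = 2*z^2 + 1 at each one:
  P(-8) = 129 ≠ 0, so z = -8 is a (simple) pole.
  P(8) = 129 ≠ 0, so z = 8 is a (simple) pole.

Poles of f: {-8, 8}

Final answer: {-8, 8}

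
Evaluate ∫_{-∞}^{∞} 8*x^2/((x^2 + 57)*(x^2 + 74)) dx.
Let f(z) = 8*z^2/((z^2 + 57)*(z^2 + 74)). The denominator has no real zeros and deg Q - deg P = 2 ≥ 2, so the integral of f over the upper semicircle |z| = R tends to 0 as R → ∞. Closing the contour in the upper half-plane,
  ∫_{-∞}^{∞} f(x) dx = 2πi · Σ Res(f, z_k)  over the poles with Im z_k > 0.

Zeros of the denominator: z^2 + 74 = 0 gives z = ±sqrt(74)*I; z^2 + 57 = 0 gives z = ±sqrt(57)*I.
Upper half-plane: z = sqrt(57)*I, z = sqrt(74)*I (simple).

Each pole is a simple zero of Q(z) = z^4 + 131*z^2 + 4218, so Res(f, z₀) = P(z₀)/Q'(z₀) with P(z) = 8*z^2, Q'(z) = 4*z^3 + 262*z:
  Res(f, sqrt(57)*I) = (-456)/(34*sqrt(57)*I) = 4*sqrt(57)*I/17
  Res(f, sqrt(74)*I) = (-592)/(-34*sqrt(74)*I) = -4*sqrt(74)*I/17

Sum of residues: 4*I*(-sqrt(74) + sqrt(57))/17
∫_{-∞}^{∞} f(x) dx = 2πi · (4*I*(-sqrt(74) + sqrt(57))/17) = 8*pi*(-sqrt(57) + sqrt(74))/17

Final answer: 8*pi*(-sqrt(57) + sqrt(74))/17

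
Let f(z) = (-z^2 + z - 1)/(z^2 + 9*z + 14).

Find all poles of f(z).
The singularities of f are the zeros of the denominator. Factoring,
  z^2 + 9*z + 14 = (z + 2)*(z + 7)
so the candidates are z = -2, z = -7.

Check the numerator P(z) = -z^2 + z - 1 at each one:
  P(-2) = -7 ≠ 0, so z = -2 is a (simple) pole.
  P(-7) = -57 ≠ 0, so z = -7 is a (simple) pole.

Poles of f: {-7, -2}

Final answer: {-7, -2}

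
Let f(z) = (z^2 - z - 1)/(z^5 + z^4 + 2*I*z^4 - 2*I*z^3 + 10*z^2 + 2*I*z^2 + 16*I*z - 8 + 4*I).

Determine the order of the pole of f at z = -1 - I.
3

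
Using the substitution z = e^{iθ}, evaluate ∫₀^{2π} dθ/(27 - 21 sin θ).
sqrt(2)*pi/12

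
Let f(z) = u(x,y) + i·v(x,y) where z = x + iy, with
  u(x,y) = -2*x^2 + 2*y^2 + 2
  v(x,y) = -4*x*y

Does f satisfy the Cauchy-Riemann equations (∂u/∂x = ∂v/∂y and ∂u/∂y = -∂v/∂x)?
∂u/∂x = -4*x
∂v/∂y = -4*x
∂u/∂y = 4*y
∂v/∂x = -4*y
∂u/∂x = ∂v/∂y and ∂u/∂y = -∂v/∂x hold identically; f is analytic.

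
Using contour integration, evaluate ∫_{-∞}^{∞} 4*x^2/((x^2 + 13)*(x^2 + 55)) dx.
Let f(z) = 4*z^2/((z^2 + 13)*(z^2 + 55)). The denominator has no real zeros and deg Q - deg P = 2 ≥ 2, so the integral of f over the upper semicircle |z| = R tends to 0 as R → ∞. Closing the contour in the upper half-plane,
  ∫_{-∞}^{∞} f(x) dx = 2πi · Σ Res(f, z_k)  over the poles with Im z_k > 0.

Zeros of the denominator: z^2 + 13 = 0 gives z = ±sqrt(13)*I; z^2 + 55 = 0 gives z = ±sqrt(55)*I.
Upper half-plane: z = sqrt(13)*I, z = sqrt(55)*I (simple).

Each pole is a simple zero of Q(z) = z^4 + 68*z^2 + 715, so Res(f, z₀) = P(z₀)/Q'(z₀) with P(z) = 4*z^2, Q'(z) = 4*z^3 + 136*z:
  Res(f, sqrt(13)*I) = (-52)/(84*sqrt(13)*I) = sqrt(13)*I/21
  Res(f, sqrt(55)*I) = (-220)/(-84*sqrt(55)*I) = -sqrt(55)*I/21

Sum of residues: I*(-sqrt(55) + sqrt(13))/21
∫_{-∞}^{∞} f(x) dx = 2πi · (I*(-sqrt(55) + sqrt(13))/21) = 2*pi*(-sqrt(13) + sqrt(55))/21

Final answer: 2*pi*(-sqrt(13) + sqrt(55))/21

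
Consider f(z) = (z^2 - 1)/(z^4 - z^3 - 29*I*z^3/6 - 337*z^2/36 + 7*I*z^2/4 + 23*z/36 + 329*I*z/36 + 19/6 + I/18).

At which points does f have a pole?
The singularities of f are the zeros of the denominator. Factoring,
  z^4 - z^3 - 29*I*z^3/6 - 337*z^2/36 + 7*I*z^2/4 + 23*z/36 + 329*I*z/36 + 19/6 + I/18 = (z - 3/2 - 2*I)*(z - 2*I/3)*(z - 1/2 - 3*I/2)*(z + 1 - 2*I/3)
so the candidates are z = 3/2 + 2*I, z = 2*I/3, z = 1/2 + 3*I/2, z = -1 + 2*I/3.

Check the numerator P(z) = z^2 - 1 at each one:
  P(3/2 + 2*I) = -11/4 + 6*I ≠ 0, so z = 3/2 + 2*I is a (simple) pole.
  P(2*I/3) = -13/9 ≠ 0, so z = 2*I/3 is a (simple) pole.
  P(1/2 + 3*I/2) = -3 + 3*I/2 ≠ 0, so z = 1/2 + 3*I/2 is a (simple) pole.
  P(-1 + 2*I/3) = -4/9 - 4*I/3 ≠ 0, so z = -1 + 2*I/3 is a (simple) pole.

Poles of f: {-1 + 2*I/3, 2*I/3, 1/2 + 3*I/2, 3/2 + 2*I}

Final answer: {-1 + 2*I/3, 2*I/3, 1/2 + 3*I/2, 3/2 + 2*I}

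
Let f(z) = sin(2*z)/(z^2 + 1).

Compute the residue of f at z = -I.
Write f(z) = P(z)/Q(z) with P(z) = sin(2*z) and Q(z) = z^2 + 1.
The denominator factors as Q(z) = (z + I)*(z - I), so z = -I is a simple zero of Q and P is analytic there; z = -I is therefore a simple pole and
  Res(f, z₀) = P(z₀)/Q'(z₀).

Q'(z) = 2*z, so Q'(-I) = -2*I.
P(-I) = -I*sinh(2).

Res(f, -I) = (-I*sinh(2))/(-2*I) = sinh(2)/2

Final answer: sinh(2)/2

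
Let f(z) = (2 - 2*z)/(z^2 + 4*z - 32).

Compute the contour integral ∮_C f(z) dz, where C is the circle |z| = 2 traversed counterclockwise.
By the residue theorem, ∮_C f(z) dz = 2πi · (sum of the residues of f at the poles inside |z| = 2).

The denominator factors as (z - 4)*(z + 8), so the singularities of f are simple poles at z = 4, z = -8.
  |4|² = 16 > 4 = 2², so this pole is outside the contour.
  |-8|² = 64 > 4 = 2², so this pole is outside the contour.

No pole lies inside the contour, so f is analytic on and inside C and the integral is 0 (Cauchy's theorem).

Final answer: 0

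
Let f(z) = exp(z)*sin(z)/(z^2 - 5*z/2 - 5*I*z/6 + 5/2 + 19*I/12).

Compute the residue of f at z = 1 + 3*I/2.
Write f(z) = P(z)/Q(z) with P(z) = exp(z)*sin(z) and Q(z) = z^2 - 5*z/2 - 5*I*z/6 + 5/2 + 19*I/12.
The denominator factors as Q(z) = (z - 3/2 + 2*I/3)*(z - 1 - 3*I/2), so z = 1 + 3*I/2 is a simple zero of Q and P is analytic there; z = 1 + 3*I/2 is therefore a simple pole and
  Res(f, z₀) = P(z₀)/Q'(z₀).

Q'(z) = 2*z - 5/2 - 5*I/6, so Q'(1 + 3*I/2) = -1/2 + 13*I/6.
P(1 + 3*I/2) = exp(1 + 3*I/2)*sin(1 + 3*I/2).

Res(f, 1 + 3*I/2) = (exp(1 + 3*I/2)*sin(1 + 3*I/2))/(-1/2 + 13*I/6) = (-9/89 - 39*I/89)*exp(1 + 3*I/2)*sin(1 + 3*I/2)

Final answer: (-9/89 - 39*I/89)*exp(1 + 3*I/2)*sin(1 + 3*I/2)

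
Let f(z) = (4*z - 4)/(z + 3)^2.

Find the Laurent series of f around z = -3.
Put w = z - (-3), i.e. z = w - 3. The denominator is w^2, so it suffices to rewrite the numerator in powers of w.

P(z) = 4*z - 4
P(w - 3) = -16 + 4*w

Dividing each term by w^2:
  f = -16/w^2 + 4/w

Substituting back w = z + 3:
  f(z) = -16/(z + 3)^2 + 4/(z + 3)

The series is finite because the numerator is a polynomial; the negative powers form the principal part, and the coefficient of 1/(z + 3) gives Res(f, -3) = 4.

Final answer: -16/(z + 3)^2 + 4/(z + 3)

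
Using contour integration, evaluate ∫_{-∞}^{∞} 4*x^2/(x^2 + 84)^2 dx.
Let f(z) = 4*z^2/(z^2 + 84)^2. The denominator has no real zeros and deg Q - deg P = 2 ≥ 2, so the integral of f over the upper semicircle |z| = R tends to 0 as R → ∞. Closing the contour in the upper half-plane,
  ∫_{-∞}^{∞} f(x) dx = 2πi · Σ Res(f, z_k)  over the poles with Im z_k > 0.

Zeros of the denominator: z^2 + 84 = 0 gives z = ±2*sqrt(21)*I.
Upper half-plane: z = 2*sqrt(21)*I (a pole of order 2).

Write f(z) = g(z)/(z - 2*sqrt(21)*I)^2 with g(z) = 4*z^2/(z + 2*sqrt(21)*I)^2. For a double pole, Res(f, z₀) = g'(z₀):
  g'(z) = 16*sqrt(21)*I*z/(z + 2*sqrt(21)*I)^3
  Res(f, 2*sqrt(21)*I) = g'(2*sqrt(21)*I) = -sqrt(21)*I/42

∫_{-∞}^{∞} f(x) dx = 2πi · (-sqrt(21)*I/42) = sqrt(21)*pi/21

Final answer: sqrt(21)*pi/21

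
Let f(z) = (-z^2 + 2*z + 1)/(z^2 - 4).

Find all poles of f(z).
The singularities of f are the zeros of the denominator. Factoring,
  z^2 - 4 = (z - 2)*(z + 2)
so the candidates are z = 2, z = -2.

Check the numerator P(z) = -z^2 + 2*z + 1 at each one:
  P(2) = 1 ≠ 0, so z = 2 is a (simple) pole.
  P(-2) = -7 ≠ 0, so z = -2 is a (simple) pole.

Poles of f: {-2, 2}

Final answer: {-2, 2}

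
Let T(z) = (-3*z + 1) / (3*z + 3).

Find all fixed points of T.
T(z) = z means -3*z + 1 = z*(3*z + 3), i.e.
  3*z^2 + 6*z - 1 = 0.
Discriminant: (6)^2 - 4*(3)*(-1) = 48, so the roots are real.
  z = (-6 ± sqrt(48))/(2*(3))
Fixed points: {-2*sqrt(3)/3 - 1, -1 + 2*sqrt(3)/3}

Final answer: {-2*sqrt(3)/3 - 1, -1 + 2*sqrt(3)/3}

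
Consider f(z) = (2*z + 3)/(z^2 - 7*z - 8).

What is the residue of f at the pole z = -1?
-1/9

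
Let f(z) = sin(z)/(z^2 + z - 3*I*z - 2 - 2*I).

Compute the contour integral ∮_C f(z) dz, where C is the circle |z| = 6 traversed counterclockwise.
By the residue theorem, ∮_C f(z) dz = 2πi · (sum of the residues of f at the poles inside |z| = 6).

The denominator factors as (z + 1 - I)*(z - 2*I), so the singularities of f are simple poles at z = -1 + I, z = 2*I.
  |-1 + I|² = 2 < 36 = 6², so this pole is inside the contour.
  |2*I|² = 4 < 36 = 6², so this pole is inside the contour.

With P(z) = sin(z) and Q(z) = z^2 + z - 3*I*z - 2 - 2*I, each pole is simple, so Res(f, z₀) = P(z₀)/Q'(z₀) with Q'(z) = 2*z + 1 - 3*I.
  Res(f, -1 + I) = P(-1 + I)/Q'(-1 + I) = (-sin(1 - I))/(-1 - I) = (1/2 - I/2)*sin(1 - I)
  Res(f, 2*I) = P(2*I)/Q'(2*I) = (I*sinh(2))/(1 + I) = (1/2 + I/2)*sinh(2)

Sum of residues inside C: (1/2 - I/2)*sin(1 - I) + (1/2 + I/2)*sinh(2)
∮_C f(z) dz = 2πi · ((1/2 - I/2)*sin(1 - I) + (1/2 + I/2)*sinh(2)) = pi*(1 + I)*sin(1 - I) + pi*(-1 + I)*sinh(2)

Final answer: pi*(1 + I)*sin(1 - I) + pi*(-1 + I)*sinh(2)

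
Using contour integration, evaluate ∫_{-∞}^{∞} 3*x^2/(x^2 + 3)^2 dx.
Let f(z) = 3*z^2/(z^2 + 3)^2. The denominator has no real zeros and deg Q - deg P = 2 ≥ 2, so the integral of f over the upper semicircle |z| = R tends to 0 as R → ∞. Closing the contour in the upper half-plane,
  ∫_{-∞}^{∞} f(x) dx = 2πi · Σ Res(f, z_k)  over the poles with Im z_k > 0.

Zeros of the denominator: z^2 + 3 = 0 gives z = ±sqrt(3)*I.
Upper half-plane: z = sqrt(3)*I (a pole of order 2).

Write f(z) = g(z)/(z - sqrt(3)*I)^2 with g(z) = 3*z^2/(z + sqrt(3)*I)^2. For a double pole, Res(f, z₀) = g'(z₀):
  g'(z) = 6*sqrt(3)*I*z/(z + sqrt(3)*I)^3
  Res(f, sqrt(3)*I) = g'(sqrt(3)*I) = -sqrt(3)*I/4

∫_{-∞}^{∞} f(x) dx = 2πi · (-sqrt(3)*I/4) = sqrt(3)*pi/2

Final answer: sqrt(3)*pi/2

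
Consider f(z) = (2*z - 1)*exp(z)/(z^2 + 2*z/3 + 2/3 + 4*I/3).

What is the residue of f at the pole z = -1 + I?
Write f(z) = P(z)/Q(z) with P(z) = (2*z - 1)*exp(z) and Q(z) = z^2 + 2*z/3 + 2/3 + 4*I/3.
The denominator factors as Q(z) = (z - 1/3 + I)*(z + 1 - I), so z = -1 + I is a simple zero of Q and P is analytic there; z = -1 + I is therefore a simple pole and
  Res(f, z₀) = P(z₀)/Q'(z₀).

Q'(z) = 2*z + 2/3, so Q'(-1 + I) = -4/3 + 2*I.
P(-1 + I) = (-3 + 2*I)*exp(-1 + I).

Res(f, -1 + I) = ((-3 + 2*I)*exp(-1 + I))/(-4/3 + 2*I) = (18/13 + 15*I/26)*exp(-1 + I)

Final answer: (18/13 + 15*I/26)*exp(-1 + I)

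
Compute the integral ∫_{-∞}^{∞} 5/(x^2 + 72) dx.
Let f(z) = 5/(z^2 + 72). The denominator has no real zeros and deg Q - deg P = 2 ≥ 2, so the integral of f over the upper semicircle |z| = R tends to 0 as R → ∞. Closing the contour in the upper half-plane,
  ∫_{-∞}^{∞} f(x) dx = 2πi · Σ Res(f, z_k)  over the poles with Im z_k > 0.

Zeros of the denominator: z^2 + 72 = 0 gives z = ±6*sqrt(2)*I.
Upper half-plane: z = 6*sqrt(2)*I (simple).

Each pole is a simple zero of Q(z) = z^2 + 72, so Res(f, z₀) = P(z₀)/Q'(z₀) with P(z) = 5, Q'(z) = 2*z:
  Res(f, 6*sqrt(2)*I) = (5)/(12*sqrt(2)*I) = -5*sqrt(2)*I/24

∫_{-∞}^{∞} f(x) dx = 2πi · (-5*sqrt(2)*I/24) = 5*sqrt(2)*pi/12

Final answer: 5*sqrt(2)*pi/12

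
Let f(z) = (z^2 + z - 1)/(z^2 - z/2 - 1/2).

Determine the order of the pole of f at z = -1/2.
Factor the denominator:
  z^2 - z/2 - 1/2 = (z + 1/2)*(z - 1)

The numerator P(z) = z^2 + z - 1 has P(-1/2) = -5/4 ≠ 0, so no factor of (z + 1/2) cancels.
Near z = -1/2 we can therefore write f(z) = g(z)/(z + 1/2) with g analytic at -1/2 and g(-1/2) ≠ 0 (g is the numerator divided by the remaining denominator factors).

Hence z = -1/2 is a pole of order 1.

Final answer: 1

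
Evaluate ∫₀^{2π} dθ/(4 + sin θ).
Call the integral J. The integrand is 2π-periodic and we integrate over a full period, so shifting θ does not change the value (θ → θ + π/2 turns sin θ into cos θ). Hence
  J = ∫₀^{2π} dθ/(4 + cos θ).
Put z = e^{iθ}: then cos θ = (z + 1/z)/2, dθ = dz/(iz), and z runs once counterclockwise around |z| = 1:
  J = ∮_{|z|=1} 1/(4 + (z + 1/z)/2) · dz/(iz) = (2/i) ∮_{|z|=1} dz/(z^2 + 8*z + 1).
The roots of z^2 + 8*z + 1 are z = (-4 ± sqrt(4^2 - 1^2)), with sqrt(15) = sqrt(15); their product is 1, so only z₊ = -4 + sqrt(15) lies inside the unit circle (z₋ = -4 - sqrt(15) lies outside).
z₊ is a simple zero of q(z) = z^2 + 8*z + 1, so Res(1/q, z₊) = 1/q'(z₊) with q'(z) = 2*z + 8; and q'(z₊) = (z₊ - z₋) = 2*sqrt(15).
Therefore J = (2/i) · 2πi · 1/(2*sqrt(15)) = 2*pi/(sqrt(15)) = 2*sqrt(15)*pi/15

Final answer: 2*sqrt(15)*pi/15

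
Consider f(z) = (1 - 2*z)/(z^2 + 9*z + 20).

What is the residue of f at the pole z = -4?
Write f(z) = P(z)/Q(z) with P(z) = 1 - 2*z and Q(z) = z^2 + 9*z + 20.
The denominator factors as Q(z) = (z + 4)*(z + 5), so z = -4 is a simple zero of Q and P is analytic there; z = -4 is therefore a simple pole and
  Res(f, z₀) = P(z₀)/Q'(z₀).

Q'(z) = 2*z + 9, so Q'(-4) = 1.
P(-4) = 9.

Res(f, -4) = (9)/(1) = 9

Final answer: 9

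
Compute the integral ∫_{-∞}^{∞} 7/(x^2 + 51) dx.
Let f(z) = 7/(z^2 + 51). The denominator has no real zeros and deg Q - deg P = 2 ≥ 2, so the integral of f over the upper semicircle |z| = R tends to 0 as R → ∞. Closing the contour in the upper half-plane,
  ∫_{-∞}^{∞} f(x) dx = 2πi · Σ Res(f, z_k)  over the poles with Im z_k > 0.

Zeros of the denominator: z^2 + 51 = 0 gives z = ±sqrt(51)*I.
Upper half-plane: z = sqrt(51)*I (simple).

Each pole is a simple zero of Q(z) = z^2 + 51, so Res(f, z₀) = P(z₀)/Q'(z₀) with P(z) = 7, Q'(z) = 2*z:
  Res(f, sqrt(51)*I) = (7)/(2*sqrt(51)*I) = -7*sqrt(51)*I/102

∫_{-∞}^{∞} f(x) dx = 2πi · (-7*sqrt(51)*I/102) = 7*sqrt(51)*pi/51

Final answer: 7*sqrt(51)*pi/51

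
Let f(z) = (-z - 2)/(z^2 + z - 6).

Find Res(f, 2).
Write f(z) = P(z)/Q(z) with P(z) = -z - 2 and Q(z) = z^2 + z - 6.
The denominator factors as Q(z) = (z + 3)*(z - 2), so z = 2 is a simple zero of Q and P is analytic there; z = 2 is therefore a simple pole and
  Res(f, z₀) = P(z₀)/Q'(z₀).

Q'(z) = 2*z + 1, so Q'(2) = 5.
P(2) = -4.

Res(f, 2) = (-4)/(5) = -4/5

Final answer: -4/5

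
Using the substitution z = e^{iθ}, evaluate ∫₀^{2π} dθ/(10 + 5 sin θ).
2*sqrt(3)*pi/15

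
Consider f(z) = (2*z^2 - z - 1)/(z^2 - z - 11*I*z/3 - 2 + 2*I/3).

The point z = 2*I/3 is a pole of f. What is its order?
Factor the denominator:
  z^2 - z - 11*I*z/3 - 2 + 2*I/3 = (z - 2*I/3)*(z - 1 - 3*I)

The numerator P(z) = 2*z^2 - z - 1 has P(2*I/3) = -17/9 - 2*I/3 ≠ 0, so no factor of (z - 2*I/3) cancels.
Near z = 2*I/3 we can therefore write f(z) = g(z)/(z - 2*I/3) with g analytic at 2*I/3 and g(2*I/3) ≠ 0 (g is the numerator divided by the remaining denominator factors).

Hence z = 2*I/3 is a pole of order 1.

Final answer: 1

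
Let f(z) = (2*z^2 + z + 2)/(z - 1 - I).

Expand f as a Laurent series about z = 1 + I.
(3 + 5*I)/(z - 1 - I) + 5 + 4*I + 2*(z - 1 - I)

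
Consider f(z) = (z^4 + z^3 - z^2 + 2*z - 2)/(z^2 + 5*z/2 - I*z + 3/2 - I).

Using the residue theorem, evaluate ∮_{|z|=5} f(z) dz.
By the residue theorem, ∮_C f(z) dz = 2πi · (sum of the residues of f at the poles inside |z| = 5).

The denominator factors as (z + 3/2 - I)*(z + 1), so the singularities of f are simple poles at z = -3/2 + I, z = -1.
  |-3/2 + I|² = 13/4 < 25 = 5², so this pole is inside the contour.
  |-1|² = 1 < 25 = 5², so this pole is inside the contour.

With P(z) = z^4 + z^3 - z^2 + 2*z - 2 and Q(z) = z^2 + 5*z/2 - I*z + 3/2 - I, each pole is simple, so Res(f, z₀) = P(z₀)/Q'(z₀) with Q'(z) = 2*z + 5/2 - I.
  Res(f, -3/2 + I) = P(-3/2 + I)/Q'(-3/2 + I) = (-201/16 + 13*I/4)/(-1/2 + I) = 61/8 + 35*I/4
  Res(f, -1) = P(-1)/Q'(-1) = (-5)/(1/2 - I) = -2 - 4*I

Sum of residues inside C: 45/8 + 19*I/4
∮_C f(z) dz = 2πi · (45/8 + 19*I/4) = pi*(-19/2 + 45*I/4)

Final answer: pi*(-19/2 + 45*I/4)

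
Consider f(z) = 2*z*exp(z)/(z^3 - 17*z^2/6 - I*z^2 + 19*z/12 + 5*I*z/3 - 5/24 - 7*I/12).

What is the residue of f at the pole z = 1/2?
(-18/25 - 24*I/25)*exp(1/2)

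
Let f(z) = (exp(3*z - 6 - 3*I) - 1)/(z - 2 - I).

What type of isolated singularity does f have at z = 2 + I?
Let u = z - 2 - I. The exponent is 3*z - 6 - 3*I = 3u, so
  f = (e^(3u) - 1)/u = ((3u) + (3u)^2/2 + (3u)^3/6 + ...)/u = 3 + (9/2)*u + (9/2)*u^2 + ...
The Laurent expansion about u = 0 has no negative powers; equivalently lim_{z→2 + I} f(z) = 3 exists and is finite.
So the singularity is removable.

Final answer: removable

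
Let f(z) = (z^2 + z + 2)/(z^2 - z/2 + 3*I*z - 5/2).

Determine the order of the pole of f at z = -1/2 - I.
Factor the denominator:
  z^2 - z/2 + 3*I*z - 5/2 = (z + 1/2 + I)*(z - 1 + 2*I)

The numerator P(z) = z^2 + z + 2 has P(-1/2 - I) = 3/4 ≠ 0, so no factor of (z + 1/2 + I) cancels.
Near z = -1/2 - I we can therefore write f(z) = g(z)/(z + 1/2 + I) with g analytic at -1/2 - I and g(-1/2 - I) ≠ 0 (g is the numerator divided by the remaining denominator factors).

Hence z = -1/2 - I is a pole of order 1.

Final answer: 1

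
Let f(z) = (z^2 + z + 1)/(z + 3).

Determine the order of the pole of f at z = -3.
1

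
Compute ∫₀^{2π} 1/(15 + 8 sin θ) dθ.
2*sqrt(161)*pi/161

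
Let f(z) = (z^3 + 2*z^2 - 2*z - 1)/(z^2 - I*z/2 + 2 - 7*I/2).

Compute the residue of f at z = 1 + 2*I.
-132/65 + 296*I/65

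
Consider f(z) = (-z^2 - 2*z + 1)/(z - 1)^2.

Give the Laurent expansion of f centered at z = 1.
-2/(z - 1)^2 - 4/(z - 1) - 1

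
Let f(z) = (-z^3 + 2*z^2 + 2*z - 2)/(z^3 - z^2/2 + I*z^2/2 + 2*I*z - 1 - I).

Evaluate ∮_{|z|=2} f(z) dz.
pi*(-1 + 3*I)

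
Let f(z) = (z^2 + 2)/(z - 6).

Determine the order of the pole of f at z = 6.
1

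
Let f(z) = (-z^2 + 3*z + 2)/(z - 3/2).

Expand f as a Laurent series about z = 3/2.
Put w = z - (3/2), i.e. z = w + 3/2. The denominator is w, so it suffices to rewrite the numerator in powers of w.

P(z) = -z^2 + 3*z + 2
P(w + 3/2) = 17/4 - w^2

Dividing each term by w:
  f = 17/(4*w) - w

Substituting back w = z - 3/2:
  f(z) = 17/(4*(z - 3/2)) - (z - 3/2)

The series is finite because the numerator is a polynomial; the negative powers form the principal part, and the coefficient of 1/(z - 3/2) gives Res(f, 3/2) = 17/4.

Final answer: 17/(4*(z - 3/2)) - (z - 3/2)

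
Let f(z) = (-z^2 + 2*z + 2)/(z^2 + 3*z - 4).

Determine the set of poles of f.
The singularities of f are the zeros of the denominator. Factoring,
  z^2 + 3*z - 4 = (z - 1)*(z + 4)
so the candidates are z = 1, z = -4.

Check the numerator P(z) = -z^2 + 2*z + 2 at each one:
  P(1) = 3 ≠ 0, so z = 1 is a (simple) pole.
  P(-4) = -22 ≠ 0, so z = -4 is a (simple) pole.

Poles of f: {-4, 1}

Final answer: {-4, 1}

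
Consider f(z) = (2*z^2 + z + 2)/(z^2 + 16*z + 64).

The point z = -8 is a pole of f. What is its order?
2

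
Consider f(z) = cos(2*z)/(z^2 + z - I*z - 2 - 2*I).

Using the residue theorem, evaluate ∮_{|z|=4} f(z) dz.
pi*(1/5 + 3*I/5)*cos(2 + 2*I) + pi*(-1/5 - 3*I/5)*cos(4)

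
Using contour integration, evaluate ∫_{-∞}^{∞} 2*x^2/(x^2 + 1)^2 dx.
pi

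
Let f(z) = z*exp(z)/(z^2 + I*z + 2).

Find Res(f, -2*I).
2*exp(-2*I)/3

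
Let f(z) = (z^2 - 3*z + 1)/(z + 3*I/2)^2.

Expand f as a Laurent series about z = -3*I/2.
Put w = z - (-3*I/2), i.e. z = w - 3*I/2. The denominator is w^2, so it suffices to rewrite the numerator in powers of w.

P(z) = z^2 - 3*z + 1
P(w - 3*I/2) = -5/4 + 9*I/2 + (-3 - 3*I)*w + w^2

Dividing each term by w^2:
  f = (-5/4 + 9*I/2)/w^2 + (-3 - 3*I)/w + 1

Substituting back w = z + 3*I/2:
  f(z) = (-5/4 + 9*I/2)/(z + 3*I/2)^2 + (-3 - 3*I)/(z + 3*I/2) + 1

The series is finite because the numerator is a polynomial; the negative powers form the principal part, and the coefficient of 1/(z + 3*I/2) gives Res(f, -3*I/2) = -3 - 3*I.

Final answer: (-5/4 + 9*I/2)/(z + 3*I/2)^2 + (-3 - 3*I)/(z + 3*I/2) + 1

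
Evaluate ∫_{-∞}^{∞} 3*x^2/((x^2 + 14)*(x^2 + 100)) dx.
Let f(z) = 3*z^2/((z^2 + 14)*(z^2 + 100)). The denominator has no real zeros and deg Q - deg P = 2 ≥ 2, so the integral of f over the upper semicircle |z| = R tends to 0 as R → ∞. Closing the contour in the upper half-plane,
  ∫_{-∞}^{∞} f(x) dx = 2πi · Σ Res(f, z_k)  over the poles with Im z_k > 0.

Zeros of the denominator: z^2 + 100 = 0 gives z = ±10*I; z^2 + 14 = 0 gives z = ±sqrt(14)*I.
Upper half-plane: z = 10*I, z = sqrt(14)*I (simple).

Each pole is a simple zero of Q(z) = z^4 + 114*z^2 + 1400, so Res(f, z₀) = P(z₀)/Q'(z₀) with P(z) = 3*z^2, Q'(z) = 4*z^3 + 228*z:
  Res(f, 10*I) = (-300)/(-1720*I) = -15*I/86
  Res(f, sqrt(14)*I) = (-42)/(172*sqrt(14)*I) = 3*sqrt(14)*I/172

Sum of residues: 3*I*(-10 + sqrt(14))/172
∫_{-∞}^{∞} f(x) dx = 2πi · (3*I*(-10 + sqrt(14))/172) = 3*pi*(10 - sqrt(14))/86

Final answer: 3*pi*(10 - sqrt(14))/86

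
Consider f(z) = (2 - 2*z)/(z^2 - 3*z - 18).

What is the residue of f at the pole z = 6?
Write f(z) = P(z)/Q(z) with P(z) = 2 - 2*z and Q(z) = z^2 - 3*z - 18.
The denominator factors as Q(z) = (z + 3)*(z - 6), so z = 6 is a simple zero of Q and P is analytic there; z = 6 is therefore a simple pole and
  Res(f, z₀) = P(z₀)/Q'(z₀).

Q'(z) = 2*z - 3, so Q'(6) = 9.
P(6) = -10.

Res(f, 6) = (-10)/(9) = -10/9

Final answer: -10/9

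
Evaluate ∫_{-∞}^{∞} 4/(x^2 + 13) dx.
Let f(z) = 4/(z^2 + 13). The denominator has no real zeros and deg Q - deg P = 2 ≥ 2, so the integral of f over the upper semicircle |z| = R tends to 0 as R → ∞. Closing the contour in the upper half-plane,
  ∫_{-∞}^{∞} f(x) dx = 2πi · Σ Res(f, z_k)  over the poles with Im z_k > 0.

Zeros of the denominator: z^2 + 13 = 0 gives z = ±sqrt(13)*I.
Upper half-plane: z = sqrt(13)*I (simple).

Each pole is a simple zero of Q(z) = z^2 + 13, so Res(f, z₀) = P(z₀)/Q'(z₀) with P(z) = 4, Q'(z) = 2*z:
  Res(f, sqrt(13)*I) = (4)/(2*sqrt(13)*I) = -2*sqrt(13)*I/13

∫_{-∞}^{∞} f(x) dx = 2πi · (-2*sqrt(13)*I/13) = 4*sqrt(13)*pi/13

Final answer: 4*sqrt(13)*pi/13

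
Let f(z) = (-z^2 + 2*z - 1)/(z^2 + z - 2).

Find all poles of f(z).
The singularities of f are the zeros of the denominator. Factoring,
  z^2 + z - 2 = (z + 2)*(z - 1)
so the candidates are z = -2, z = 1.

Check the numerator P(z) = -z^2 + 2*z - 1 at each one:
  P(-2) = -9 ≠ 0, so z = -2 is a (simple) pole.
  P(1) = 0, so the factor (z - 1) cancels and z = 1 is only a removable singularity, not a pole.

Poles of f: {-2}

Final answer: {-2}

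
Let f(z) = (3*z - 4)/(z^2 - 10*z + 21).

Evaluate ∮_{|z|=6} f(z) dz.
By the residue theorem, ∮_C f(z) dz = 2πi · (sum of the residues of f at the poles inside |z| = 6).

The denominator factors as (z - 3)*(z - 7), so the singularities of f are simple poles at z = 3, z = 7.
  |3|² = 9 < 36 = 6², so this pole is inside the contour.
  |7|² = 49 > 36 = 6², so this pole is outside the contour.

With P(z) = 3*z - 4 and Q(z) = z^2 - 10*z + 21, each pole is simple, so Res(f, z₀) = P(z₀)/Q'(z₀) with Q'(z) = 2*z - 10.
  Res(f, 3) = P(3)/Q'(3) = (5)/(-4) = -5/4

∮_C f(z) dz = 2πi · (-5/4) = -5*I*pi/2

Final answer: -5*I*pi/2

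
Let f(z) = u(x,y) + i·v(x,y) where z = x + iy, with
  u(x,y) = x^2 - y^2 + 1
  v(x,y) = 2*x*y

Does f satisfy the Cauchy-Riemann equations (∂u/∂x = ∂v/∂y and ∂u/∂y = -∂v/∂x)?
∂u/∂x = 2*x
∂v/∂y = 2*x
∂u/∂y = -2*y
∂v/∂x = 2*y
∂u/∂x = ∂v/∂y and ∂u/∂y = -∂v/∂x hold identically; f is analytic.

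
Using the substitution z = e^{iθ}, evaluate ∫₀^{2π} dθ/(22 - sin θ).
2*sqrt(483)*pi/483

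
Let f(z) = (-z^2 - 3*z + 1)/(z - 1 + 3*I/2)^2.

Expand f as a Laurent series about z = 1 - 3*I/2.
Put w = z - (1 - 3*I/2), i.e. z = w + 1 - 3*I/2. The denominator is w^2, so it suffices to rewrite the numerator in powers of w.

P(z) = -z^2 - 3*z + 1
P(w + 1 - 3*I/2) = -3/4 + 15*I/2 + (-5 + 3*I)*w - w^2

Dividing each term by w^2:
  f = (-3/4 + 15*I/2)/w^2 + (-5 + 3*I)/w - 1

Substituting back w = z - 1 + 3*I/2:
  f(z) = (-3/4 + 15*I/2)/(z - 1 + 3*I/2)^2 + (-5 + 3*I)/(z - 1 + 3*I/2) - 1

The series is finite because the numerator is a polynomial; the negative powers form the principal part, and the coefficient of 1/(z - 1 + 3*I/2) gives Res(f, 1 - 3*I/2) = -5 + 3*I.

Final answer: (-3/4 + 15*I/2)/(z - 1 + 3*I/2)^2 + (-5 + 3*I)/(z - 1 + 3*I/2) - 1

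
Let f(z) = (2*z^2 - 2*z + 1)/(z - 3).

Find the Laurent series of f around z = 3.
13/(z - 3) + 10 + 2*(z - 3)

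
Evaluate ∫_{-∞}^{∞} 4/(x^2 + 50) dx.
Let f(z) = 4/(z^2 + 50). The denominator has no real zeros and deg Q - deg P = 2 ≥ 2, so the integral of f over the upper semicircle |z| = R tends to 0 as R → ∞. Closing the contour in the upper half-plane,
  ∫_{-∞}^{∞} f(x) dx = 2πi · Σ Res(f, z_k)  over the poles with Im z_k > 0.

Zeros of the denominator: z^2 + 50 = 0 gives z = ±5*sqrt(2)*I.
Upper half-plane: z = 5*sqrt(2)*I (simple).

Each pole is a simple zero of Q(z) = z^2 + 50, so Res(f, z₀) = P(z₀)/Q'(z₀) with P(z) = 4, Q'(z) = 2*z:
  Res(f, 5*sqrt(2)*I) = (4)/(10*sqrt(2)*I) = -sqrt(2)*I/5

∫_{-∞}^{∞} f(x) dx = 2πi · (-sqrt(2)*I/5) = 2*sqrt(2)*pi/5

Final answer: 2*sqrt(2)*pi/5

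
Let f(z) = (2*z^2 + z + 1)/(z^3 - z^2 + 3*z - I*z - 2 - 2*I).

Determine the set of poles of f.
The singularities of f are the zeros of the denominator. Factoring,
  z^3 - z^2 + 3*z - I*z - 2 - 2*I = (z + 2*I)*(z - 1 - I)*(z - I)
so the candidates are z = -2*I, z = 1 + I, z = I.

Check the numerator P(z) = 2*z^2 + z + 1 at each one:
  P(-2*I) = -7 - 2*I ≠ 0, so z = -2*I is a (simple) pole.
  P(1 + I) = 2 + 5*I ≠ 0, so z = 1 + I is a (simple) pole.
  P(I) = -1 + I ≠ 0, so z = I is a (simple) pole.

Poles of f: {-2*I, I, 1 + I}

Final answer: {-2*I, I, 1 + I}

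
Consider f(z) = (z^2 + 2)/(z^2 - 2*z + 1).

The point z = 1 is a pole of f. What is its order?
Factor the denominator:
  z^2 - 2*z + 1 = (z - 1)^2

The numerator P(z) = z^2 + 2 has P(1) = 3 ≠ 0, so no factor of (z - 1) cancels.
Near z = 1 we can therefore write f(z) = g(z)/(z - 1)^2 with g analytic at 1 and g(1) ≠ 0 (g is just the numerator).

Hence z = 1 is a pole of order 2.

Final answer: 2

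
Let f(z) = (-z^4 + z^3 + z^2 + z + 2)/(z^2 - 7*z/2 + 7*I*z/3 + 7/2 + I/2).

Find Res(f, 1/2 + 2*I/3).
Write f(z) = P(z)/Q(z) with P(z) = -z^4 + z^3 + z^2 + z + 2 and Q(z) = z^2 - 7*z/2 + 7*I*z/3 + 7/2 + I/2.
The denominator factors as Q(z) = (z - 3 + 3*I)*(z - 1/2 - 2*I/3), so z = 1/2 + 2*I/3 is a simple zero of Q and P is analytic there; z = 1/2 + 2*I/3 is therefore a simple pole and
  Res(f, z₀) = P(z₀)/Q'(z₀).

Q'(z) = 2*z - 7/2 + 7*I/3, so Q'(1/2 + 2*I/3) = -5/2 + 11*I/3.
P(1/2 + 2*I/3) = 2813/1296 + 97*I/54.

Res(f, 1/2 + 2*I/3) = (2813/1296 + 97*I/54)/(-5/2 + 11*I/3) = 3007/51048 - 48403*I/76572

Final answer: 3007/51048 - 48403*I/76572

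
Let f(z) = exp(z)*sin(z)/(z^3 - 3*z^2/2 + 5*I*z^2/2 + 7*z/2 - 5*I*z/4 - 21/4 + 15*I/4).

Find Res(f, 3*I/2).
Write f(z) = P(z)/Q(z) with P(z) = exp(z)*sin(z) and Q(z) = z^3 - 3*z^2/2 + 5*I*z^2/2 + 7*z/2 - 5*I*z/4 - 21/4 + 15*I/4.
The denominator factors as Q(z) = (z - 3*I/2)*(z - 1 + I)*(z - 1/2 + 3*I), so z = 3*I/2 is a simple zero of Q and P is analytic there; z = 3*I/2 is therefore a simple pole and
  Res(f, z₀) = P(z₀)/Q'(z₀).

Q'(z) = 3*z^2 - 3*z + 5*I*z + 7/2 - 5*I/4, so Q'(3*I/2) = -43/4 - 23*I/4.
P(3*I/2) = I*exp(3*I/2)*sinh(3/2).

Res(f, 3*I/2) = (I*exp(3*I/2)*sinh(3/2))/(-43/4 - 23*I/4) = (-46/1189 - 86*I/1189)*exp(3*I/2)*sinh(3/2)

Final answer: (-46/1189 - 86*I/1189)*exp(3*I/2)*sinh(3/2)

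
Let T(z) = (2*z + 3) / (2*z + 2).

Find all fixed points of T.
T(z) = z means 2*z + 3 = z*(2*z + 2), i.e.
  2*z^2 - 3 = 0.
Discriminant: (0)^2 - 4*(2)*(-3) = 24, so the roots are real.
  z = (0 ± sqrt(24))/(2*(2))
Fixed points: {-sqrt(6)/2, sqrt(6)/2}

Final answer: {-sqrt(6)/2, sqrt(6)/2}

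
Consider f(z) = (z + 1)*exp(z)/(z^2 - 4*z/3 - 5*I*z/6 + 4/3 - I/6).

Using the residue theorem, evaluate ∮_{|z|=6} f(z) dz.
By the residue theorem, ∮_C f(z) dz = 2πi · (sum of the residues of f at the poles inside |z| = 6).

The denominator factors as (z - 1 - 3*I/2)*(z - 1/3 + 2*I/3), so the singularities of f are simple poles at z = 1 + 3*I/2, z = 1/3 - 2*I/3.
  |1 + 3*I/2|² = 13/4 < 36 = 6², so this pole is inside the contour.
  |1/3 - 2*I/3|² = 5/9 < 36 = 6², so this pole is inside the contour.

With P(z) = (z + 1)*exp(z) and Q(z) = z^2 - 4*z/3 - 5*I*z/6 + 4/3 - I/6, each pole is simple, so Res(f, z₀) = P(z₀)/Q'(z₀) with Q'(z) = 2*z - 4/3 - 5*I/6.
  Res(f, 1 + 3*I/2) = P(1 + 3*I/2)/Q'(1 + 3*I/2) = ((2 + 3*I/2)*exp(1 + 3*I/2))/(2/3 + 13*I/6) = (33/37 - 24*I/37)*exp(1 + 3*I/2)
  Res(f, 1/3 - 2*I/3) = P(1/3 - 2*I/3)/Q'(1/3 - 2*I/3) = ((4/3 - 2*I/3)*exp(1/3 - 2*I/3))/(-2/3 - 13*I/6) = (4/37 + 24*I/37)*exp(1/3 - 2*I/3)

Sum of residues inside C: (4/37 + 24*I/37)*exp(1/3 - 2*I/3) + (33/37 - 24*I/37)*exp(1 + 3*I/2)
∮_C f(z) dz = 2πi · ((4/37 + 24*I/37)*exp(1/3 - 2*I/3) + (33/37 - 24*I/37)*exp(1 + 3*I/2)) = pi*(-48/37 + 8*I/37)*exp(1/3 - 2*I/3) + pi*(48/37 + 66*I/37)*exp(1 + 3*I/2)

Final answer: pi*(-48/37 + 8*I/37)*exp(1/3 - 2*I/3) + pi*(48/37 + 66*I/37)*exp(1 + 3*I/2)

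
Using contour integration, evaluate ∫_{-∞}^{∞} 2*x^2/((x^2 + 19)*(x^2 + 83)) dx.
Let f(z) = 2*z^2/((z^2 + 19)*(z^2 + 83)). The denominator has no real zeros and deg Q - deg P = 2 ≥ 2, so the integral of f over the upper semicircle |z| = R tends to 0 as R → ∞. Closing the contour in the upper half-plane,
  ∫_{-∞}^{∞} f(x) dx = 2πi · Σ Res(f, z_k)  over the poles with Im z_k > 0.

Zeros of the denominator: z^2 + 19 = 0 gives z = ±sqrt(19)*I; z^2 + 83 = 0 gives z = ±sqrt(83)*I.
Upper half-plane: z = sqrt(19)*I, z = sqrt(83)*I (simple).

Each pole is a simple zero of Q(z) = z^4 + 102*z^2 + 1577, so Res(f, z₀) = P(z₀)/Q'(z₀) with P(z) = 2*z^2, Q'(z) = 4*z^3 + 204*z:
  Res(f, sqrt(19)*I) = (-38)/(128*sqrt(19)*I) = sqrt(19)*I/64
  Res(f, sqrt(83)*I) = (-166)/(-128*sqrt(83)*I) = -sqrt(83)*I/64

Sum of residues: I*(-sqrt(83) + sqrt(19))/64
∫_{-∞}^{∞} f(x) dx = 2πi · (I*(-sqrt(83) + sqrt(19))/64) = pi*(-sqrt(19) + sqrt(83))/32

Final answer: pi*(-sqrt(19) + sqrt(83))/32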